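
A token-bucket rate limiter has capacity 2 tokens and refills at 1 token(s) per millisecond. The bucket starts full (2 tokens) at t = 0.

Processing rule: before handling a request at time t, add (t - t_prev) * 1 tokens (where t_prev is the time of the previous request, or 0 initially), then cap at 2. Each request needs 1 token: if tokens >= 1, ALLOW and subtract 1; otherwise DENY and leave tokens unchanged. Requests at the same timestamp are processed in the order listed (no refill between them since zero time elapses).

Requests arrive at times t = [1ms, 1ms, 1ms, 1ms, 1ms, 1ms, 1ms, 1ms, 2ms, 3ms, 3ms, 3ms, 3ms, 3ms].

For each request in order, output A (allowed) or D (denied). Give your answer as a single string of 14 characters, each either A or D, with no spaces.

Simulating step by step:
  req#1 t=1ms: ALLOW
  req#2 t=1ms: ALLOW
  req#3 t=1ms: DENY
  req#4 t=1ms: DENY
  req#5 t=1ms: DENY
  req#6 t=1ms: DENY
  req#7 t=1ms: DENY
  req#8 t=1ms: DENY
  req#9 t=2ms: ALLOW
  req#10 t=3ms: ALLOW
  req#11 t=3ms: DENY
  req#12 t=3ms: DENY
  req#13 t=3ms: DENY
  req#14 t=3ms: DENY

Answer: AADDDDDDAADDDD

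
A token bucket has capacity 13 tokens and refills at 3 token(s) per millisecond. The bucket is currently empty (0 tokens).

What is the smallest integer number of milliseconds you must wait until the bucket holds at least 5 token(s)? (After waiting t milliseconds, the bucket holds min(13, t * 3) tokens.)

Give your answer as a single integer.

Answer: 2

Derivation:
Need t * 3 >= 5, so t >= 5/3.
Smallest integer t = ceil(5/3) = 2.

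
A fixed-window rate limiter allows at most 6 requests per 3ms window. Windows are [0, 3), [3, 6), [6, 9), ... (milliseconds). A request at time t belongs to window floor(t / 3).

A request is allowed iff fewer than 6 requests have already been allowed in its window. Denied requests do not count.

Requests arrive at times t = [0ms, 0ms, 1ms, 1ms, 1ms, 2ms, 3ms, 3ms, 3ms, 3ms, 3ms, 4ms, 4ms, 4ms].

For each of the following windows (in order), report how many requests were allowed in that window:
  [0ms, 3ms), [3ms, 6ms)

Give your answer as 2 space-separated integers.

Answer: 6 6

Derivation:
Processing requests:
  req#1 t=0ms (window 0): ALLOW
  req#2 t=0ms (window 0): ALLOW
  req#3 t=1ms (window 0): ALLOW
  req#4 t=1ms (window 0): ALLOW
  req#5 t=1ms (window 0): ALLOW
  req#6 t=2ms (window 0): ALLOW
  req#7 t=3ms (window 1): ALLOW
  req#8 t=3ms (window 1): ALLOW
  req#9 t=3ms (window 1): ALLOW
  req#10 t=3ms (window 1): ALLOW
  req#11 t=3ms (window 1): ALLOW
  req#12 t=4ms (window 1): ALLOW
  req#13 t=4ms (window 1): DENY
  req#14 t=4ms (window 1): DENY

Allowed counts by window: 6 6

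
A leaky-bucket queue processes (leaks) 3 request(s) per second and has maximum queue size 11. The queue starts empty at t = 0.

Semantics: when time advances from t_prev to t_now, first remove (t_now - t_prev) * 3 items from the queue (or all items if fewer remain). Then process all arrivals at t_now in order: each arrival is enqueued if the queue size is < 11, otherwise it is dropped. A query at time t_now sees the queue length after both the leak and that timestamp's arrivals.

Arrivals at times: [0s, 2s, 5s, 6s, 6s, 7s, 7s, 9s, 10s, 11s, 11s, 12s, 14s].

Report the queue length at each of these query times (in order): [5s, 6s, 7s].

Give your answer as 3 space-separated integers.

Queue lengths at query times:
  query t=5s: backlog = 1
  query t=6s: backlog = 2
  query t=7s: backlog = 2

Answer: 1 2 2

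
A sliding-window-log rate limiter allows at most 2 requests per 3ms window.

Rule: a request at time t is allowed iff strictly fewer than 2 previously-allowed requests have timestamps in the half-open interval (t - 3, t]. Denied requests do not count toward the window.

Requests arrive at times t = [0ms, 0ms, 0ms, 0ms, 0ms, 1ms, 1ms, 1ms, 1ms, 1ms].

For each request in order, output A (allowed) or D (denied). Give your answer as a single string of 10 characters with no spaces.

Answer: AADDDDDDDD

Derivation:
Tracking allowed requests in the window:
  req#1 t=0ms: ALLOW
  req#2 t=0ms: ALLOW
  req#3 t=0ms: DENY
  req#4 t=0ms: DENY
  req#5 t=0ms: DENY
  req#6 t=1ms: DENY
  req#7 t=1ms: DENY
  req#8 t=1ms: DENY
  req#9 t=1ms: DENY
  req#10 t=1ms: DENY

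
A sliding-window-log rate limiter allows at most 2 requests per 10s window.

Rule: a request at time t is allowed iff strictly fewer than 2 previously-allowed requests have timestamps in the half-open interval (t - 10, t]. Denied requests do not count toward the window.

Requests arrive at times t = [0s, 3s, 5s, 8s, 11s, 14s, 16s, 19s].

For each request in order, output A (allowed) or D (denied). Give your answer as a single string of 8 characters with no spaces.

Answer: AADDAADD

Derivation:
Tracking allowed requests in the window:
  req#1 t=0s: ALLOW
  req#2 t=3s: ALLOW
  req#3 t=5s: DENY
  req#4 t=8s: DENY
  req#5 t=11s: ALLOW
  req#6 t=14s: ALLOW
  req#7 t=16s: DENY
  req#8 t=19s: DENY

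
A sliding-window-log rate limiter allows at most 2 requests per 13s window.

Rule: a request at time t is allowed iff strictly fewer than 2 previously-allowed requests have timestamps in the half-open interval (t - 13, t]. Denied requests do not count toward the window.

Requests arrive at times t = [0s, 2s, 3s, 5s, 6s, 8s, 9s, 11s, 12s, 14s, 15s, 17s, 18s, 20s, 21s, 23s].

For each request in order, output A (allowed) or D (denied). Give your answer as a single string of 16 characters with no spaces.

Tracking allowed requests in the window:
  req#1 t=0s: ALLOW
  req#2 t=2s: ALLOW
  req#3 t=3s: DENY
  req#4 t=5s: DENY
  req#5 t=6s: DENY
  req#6 t=8s: DENY
  req#7 t=9s: DENY
  req#8 t=11s: DENY
  req#9 t=12s: DENY
  req#10 t=14s: ALLOW
  req#11 t=15s: ALLOW
  req#12 t=17s: DENY
  req#13 t=18s: DENY
  req#14 t=20s: DENY
  req#15 t=21s: DENY
  req#16 t=23s: DENY

Answer: AADDDDDDDAADDDDD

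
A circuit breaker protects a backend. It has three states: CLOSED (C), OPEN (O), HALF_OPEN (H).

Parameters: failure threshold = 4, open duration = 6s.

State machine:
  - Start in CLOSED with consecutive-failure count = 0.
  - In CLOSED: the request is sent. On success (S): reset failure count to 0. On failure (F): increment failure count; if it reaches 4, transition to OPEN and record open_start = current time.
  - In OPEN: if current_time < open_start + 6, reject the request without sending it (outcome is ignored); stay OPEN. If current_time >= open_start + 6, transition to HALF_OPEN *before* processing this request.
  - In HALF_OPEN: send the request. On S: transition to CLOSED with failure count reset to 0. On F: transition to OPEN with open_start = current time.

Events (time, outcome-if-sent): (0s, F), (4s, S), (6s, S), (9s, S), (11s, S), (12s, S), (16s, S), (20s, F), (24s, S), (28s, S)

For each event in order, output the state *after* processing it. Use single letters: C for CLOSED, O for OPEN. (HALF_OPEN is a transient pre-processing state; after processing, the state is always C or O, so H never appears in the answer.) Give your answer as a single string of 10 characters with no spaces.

Answer: CCCCCCCCCC

Derivation:
State after each event:
  event#1 t=0s outcome=F: state=CLOSED
  event#2 t=4s outcome=S: state=CLOSED
  event#3 t=6s outcome=S: state=CLOSED
  event#4 t=9s outcome=S: state=CLOSED
  event#5 t=11s outcome=S: state=CLOSED
  event#6 t=12s outcome=S: state=CLOSED
  event#7 t=16s outcome=S: state=CLOSED
  event#8 t=20s outcome=F: state=CLOSED
  event#9 t=24s outcome=S: state=CLOSED
  event#10 t=28s outcome=S: state=CLOSED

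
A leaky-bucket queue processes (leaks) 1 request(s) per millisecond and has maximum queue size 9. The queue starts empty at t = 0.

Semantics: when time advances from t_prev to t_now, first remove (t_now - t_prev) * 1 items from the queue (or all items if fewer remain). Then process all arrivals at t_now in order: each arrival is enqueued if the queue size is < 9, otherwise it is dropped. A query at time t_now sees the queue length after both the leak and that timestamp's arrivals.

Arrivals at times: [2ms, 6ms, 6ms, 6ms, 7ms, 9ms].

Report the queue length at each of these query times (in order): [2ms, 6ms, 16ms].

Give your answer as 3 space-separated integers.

Queue lengths at query times:
  query t=2ms: backlog = 1
  query t=6ms: backlog = 3
  query t=16ms: backlog = 0

Answer: 1 3 0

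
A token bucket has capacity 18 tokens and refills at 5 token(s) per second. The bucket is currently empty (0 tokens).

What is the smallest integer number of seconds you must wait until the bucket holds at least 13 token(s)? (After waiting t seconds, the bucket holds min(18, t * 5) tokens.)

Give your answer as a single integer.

Need t * 5 >= 13, so t >= 13/5.
Smallest integer t = ceil(13/5) = 3.

Answer: 3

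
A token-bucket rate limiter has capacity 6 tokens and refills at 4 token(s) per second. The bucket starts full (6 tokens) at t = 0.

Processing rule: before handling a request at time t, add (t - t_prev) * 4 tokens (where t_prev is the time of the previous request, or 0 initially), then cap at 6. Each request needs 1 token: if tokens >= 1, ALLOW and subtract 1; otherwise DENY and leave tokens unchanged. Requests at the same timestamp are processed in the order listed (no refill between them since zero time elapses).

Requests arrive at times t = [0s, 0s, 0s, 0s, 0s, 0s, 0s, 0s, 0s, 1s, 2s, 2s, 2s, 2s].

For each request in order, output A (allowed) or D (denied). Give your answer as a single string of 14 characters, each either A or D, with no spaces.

Simulating step by step:
  req#1 t=0s: ALLOW
  req#2 t=0s: ALLOW
  req#3 t=0s: ALLOW
  req#4 t=0s: ALLOW
  req#5 t=0s: ALLOW
  req#6 t=0s: ALLOW
  req#7 t=0s: DENY
  req#8 t=0s: DENY
  req#9 t=0s: DENY
  req#10 t=1s: ALLOW
  req#11 t=2s: ALLOW
  req#12 t=2s: ALLOW
  req#13 t=2s: ALLOW
  req#14 t=2s: ALLOW

Answer: AAAAAADDDAAAAA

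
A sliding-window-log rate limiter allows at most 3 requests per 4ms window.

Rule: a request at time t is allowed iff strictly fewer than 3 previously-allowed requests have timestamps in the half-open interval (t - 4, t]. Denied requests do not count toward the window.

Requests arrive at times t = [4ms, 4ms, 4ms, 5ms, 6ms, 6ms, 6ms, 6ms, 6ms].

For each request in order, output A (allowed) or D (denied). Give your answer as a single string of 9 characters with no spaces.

Tracking allowed requests in the window:
  req#1 t=4ms: ALLOW
  req#2 t=4ms: ALLOW
  req#3 t=4ms: ALLOW
  req#4 t=5ms: DENY
  req#5 t=6ms: DENY
  req#6 t=6ms: DENY
  req#7 t=6ms: DENY
  req#8 t=6ms: DENY
  req#9 t=6ms: DENY

Answer: AAADDDDDD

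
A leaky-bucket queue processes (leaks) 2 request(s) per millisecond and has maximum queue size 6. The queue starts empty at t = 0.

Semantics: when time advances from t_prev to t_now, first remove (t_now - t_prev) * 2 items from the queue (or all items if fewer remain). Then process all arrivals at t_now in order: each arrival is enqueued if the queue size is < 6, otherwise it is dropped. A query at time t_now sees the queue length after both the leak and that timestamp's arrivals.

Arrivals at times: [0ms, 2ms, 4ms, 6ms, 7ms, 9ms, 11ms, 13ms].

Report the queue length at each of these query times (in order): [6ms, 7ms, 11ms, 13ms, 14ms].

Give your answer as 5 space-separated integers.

Answer: 1 1 1 1 0

Derivation:
Queue lengths at query times:
  query t=6ms: backlog = 1
  query t=7ms: backlog = 1
  query t=11ms: backlog = 1
  query t=13ms: backlog = 1
  query t=14ms: backlog = 0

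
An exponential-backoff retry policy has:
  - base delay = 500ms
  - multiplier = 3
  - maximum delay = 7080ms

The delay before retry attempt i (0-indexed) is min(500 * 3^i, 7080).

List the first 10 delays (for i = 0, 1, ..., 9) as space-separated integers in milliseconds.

Computing each delay:
  i=0: min(500*3^0, 7080) = 500
  i=1: min(500*3^1, 7080) = 1500
  i=2: min(500*3^2, 7080) = 4500
  i=3: min(500*3^3, 7080) = 7080
  i=4: min(500*3^4, 7080) = 7080
  i=5: min(500*3^5, 7080) = 7080
  i=6: min(500*3^6, 7080) = 7080
  i=7: min(500*3^7, 7080) = 7080
  i=8: min(500*3^8, 7080) = 7080
  i=9: min(500*3^9, 7080) = 7080

Answer: 500 1500 4500 7080 7080 7080 7080 7080 7080 7080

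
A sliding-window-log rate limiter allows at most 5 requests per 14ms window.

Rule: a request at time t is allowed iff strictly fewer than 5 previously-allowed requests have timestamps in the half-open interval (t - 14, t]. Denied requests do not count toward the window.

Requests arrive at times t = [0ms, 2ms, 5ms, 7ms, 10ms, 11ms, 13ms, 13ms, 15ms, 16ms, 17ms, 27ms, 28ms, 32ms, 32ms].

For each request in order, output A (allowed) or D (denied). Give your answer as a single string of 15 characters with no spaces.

Tracking allowed requests in the window:
  req#1 t=0ms: ALLOW
  req#2 t=2ms: ALLOW
  req#3 t=5ms: ALLOW
  req#4 t=7ms: ALLOW
  req#5 t=10ms: ALLOW
  req#6 t=11ms: DENY
  req#7 t=13ms: DENY
  req#8 t=13ms: DENY
  req#9 t=15ms: ALLOW
  req#10 t=16ms: ALLOW
  req#11 t=17ms: DENY
  req#12 t=27ms: ALLOW
  req#13 t=28ms: ALLOW
  req#14 t=32ms: ALLOW
  req#15 t=32ms: ALLOW

Answer: AAAAADDDAADAAAA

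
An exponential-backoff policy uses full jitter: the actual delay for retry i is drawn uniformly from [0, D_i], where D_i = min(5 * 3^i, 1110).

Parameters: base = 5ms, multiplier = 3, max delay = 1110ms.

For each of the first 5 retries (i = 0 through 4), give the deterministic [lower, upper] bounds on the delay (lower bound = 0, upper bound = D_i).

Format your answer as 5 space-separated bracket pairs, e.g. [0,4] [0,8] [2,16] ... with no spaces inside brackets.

Computing bounds per retry:
  i=0: D_i=min(5*3^0,1110)=5, bounds=[0,5]
  i=1: D_i=min(5*3^1,1110)=15, bounds=[0,15]
  i=2: D_i=min(5*3^2,1110)=45, bounds=[0,45]
  i=3: D_i=min(5*3^3,1110)=135, bounds=[0,135]
  i=4: D_i=min(5*3^4,1110)=405, bounds=[0,405]

Answer: [0,5] [0,15] [0,45] [0,135] [0,405]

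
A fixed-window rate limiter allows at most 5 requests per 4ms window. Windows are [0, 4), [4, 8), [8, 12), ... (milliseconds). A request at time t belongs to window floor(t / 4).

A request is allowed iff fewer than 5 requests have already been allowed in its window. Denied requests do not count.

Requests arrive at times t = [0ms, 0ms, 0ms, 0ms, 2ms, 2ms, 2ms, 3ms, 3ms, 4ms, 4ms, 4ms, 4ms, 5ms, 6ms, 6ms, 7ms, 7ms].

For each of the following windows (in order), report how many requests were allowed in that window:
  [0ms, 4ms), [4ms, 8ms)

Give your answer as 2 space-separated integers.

Answer: 5 5

Derivation:
Processing requests:
  req#1 t=0ms (window 0): ALLOW
  req#2 t=0ms (window 0): ALLOW
  req#3 t=0ms (window 0): ALLOW
  req#4 t=0ms (window 0): ALLOW
  req#5 t=2ms (window 0): ALLOW
  req#6 t=2ms (window 0): DENY
  req#7 t=2ms (window 0): DENY
  req#8 t=3ms (window 0): DENY
  req#9 t=3ms (window 0): DENY
  req#10 t=4ms (window 1): ALLOW
  req#11 t=4ms (window 1): ALLOW
  req#12 t=4ms (window 1): ALLOW
  req#13 t=4ms (window 1): ALLOW
  req#14 t=5ms (window 1): ALLOW
  req#15 t=6ms (window 1): DENY
  req#16 t=6ms (window 1): DENY
  req#17 t=7ms (window 1): DENY
  req#18 t=7ms (window 1): DENY

Allowed counts by window: 5 5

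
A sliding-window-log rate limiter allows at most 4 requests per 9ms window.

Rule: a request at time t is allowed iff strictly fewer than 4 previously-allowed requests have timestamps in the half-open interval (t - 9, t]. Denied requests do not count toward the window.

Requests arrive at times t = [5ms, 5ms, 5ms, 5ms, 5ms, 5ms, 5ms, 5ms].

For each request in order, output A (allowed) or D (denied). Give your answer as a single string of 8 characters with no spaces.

Answer: AAAADDDD

Derivation:
Tracking allowed requests in the window:
  req#1 t=5ms: ALLOW
  req#2 t=5ms: ALLOW
  req#3 t=5ms: ALLOW
  req#4 t=5ms: ALLOW
  req#5 t=5ms: DENY
  req#6 t=5ms: DENY
  req#7 t=5ms: DENY
  req#8 t=5ms: DENY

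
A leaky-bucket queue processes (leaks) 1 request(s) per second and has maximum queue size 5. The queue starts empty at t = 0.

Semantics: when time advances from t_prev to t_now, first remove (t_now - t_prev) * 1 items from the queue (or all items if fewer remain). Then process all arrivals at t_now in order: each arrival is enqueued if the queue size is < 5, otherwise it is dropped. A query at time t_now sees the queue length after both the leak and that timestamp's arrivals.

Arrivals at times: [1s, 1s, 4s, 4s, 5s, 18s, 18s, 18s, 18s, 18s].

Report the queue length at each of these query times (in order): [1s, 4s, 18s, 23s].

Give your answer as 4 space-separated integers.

Answer: 2 2 5 0

Derivation:
Queue lengths at query times:
  query t=1s: backlog = 2
  query t=4s: backlog = 2
  query t=18s: backlog = 5
  query t=23s: backlog = 0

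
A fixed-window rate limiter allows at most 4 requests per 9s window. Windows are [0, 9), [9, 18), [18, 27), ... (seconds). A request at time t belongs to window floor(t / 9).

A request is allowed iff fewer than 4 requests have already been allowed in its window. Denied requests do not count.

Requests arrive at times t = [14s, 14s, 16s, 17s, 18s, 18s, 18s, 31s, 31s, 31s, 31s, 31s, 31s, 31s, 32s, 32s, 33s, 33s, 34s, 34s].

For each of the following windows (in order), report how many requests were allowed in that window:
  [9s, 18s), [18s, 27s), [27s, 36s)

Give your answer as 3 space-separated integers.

Processing requests:
  req#1 t=14s (window 1): ALLOW
  req#2 t=14s (window 1): ALLOW
  req#3 t=16s (window 1): ALLOW
  req#4 t=17s (window 1): ALLOW
  req#5 t=18s (window 2): ALLOW
  req#6 t=18s (window 2): ALLOW
  req#7 t=18s (window 2): ALLOW
  req#8 t=31s (window 3): ALLOW
  req#9 t=31s (window 3): ALLOW
  req#10 t=31s (window 3): ALLOW
  req#11 t=31s (window 3): ALLOW
  req#12 t=31s (window 3): DENY
  req#13 t=31s (window 3): DENY
  req#14 t=31s (window 3): DENY
  req#15 t=32s (window 3): DENY
  req#16 t=32s (window 3): DENY
  req#17 t=33s (window 3): DENY
  req#18 t=33s (window 3): DENY
  req#19 t=34s (window 3): DENY
  req#20 t=34s (window 3): DENY

Allowed counts by window: 4 3 4

Answer: 4 3 4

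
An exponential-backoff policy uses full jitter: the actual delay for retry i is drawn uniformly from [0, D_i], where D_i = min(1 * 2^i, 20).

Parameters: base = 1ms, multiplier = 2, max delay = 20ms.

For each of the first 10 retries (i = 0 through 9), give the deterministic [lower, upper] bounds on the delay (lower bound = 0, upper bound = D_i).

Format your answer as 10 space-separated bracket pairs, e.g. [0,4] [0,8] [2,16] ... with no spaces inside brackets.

Answer: [0,1] [0,2] [0,4] [0,8] [0,16] [0,20] [0,20] [0,20] [0,20] [0,20]

Derivation:
Computing bounds per retry:
  i=0: D_i=min(1*2^0,20)=1, bounds=[0,1]
  i=1: D_i=min(1*2^1,20)=2, bounds=[0,2]
  i=2: D_i=min(1*2^2,20)=4, bounds=[0,4]
  i=3: D_i=min(1*2^3,20)=8, bounds=[0,8]
  i=4: D_i=min(1*2^4,20)=16, bounds=[0,16]
  i=5: D_i=min(1*2^5,20)=20, bounds=[0,20]
  i=6: D_i=min(1*2^6,20)=20, bounds=[0,20]
  i=7: D_i=min(1*2^7,20)=20, bounds=[0,20]
  i=8: D_i=min(1*2^8,20)=20, bounds=[0,20]
  i=9: D_i=min(1*2^9,20)=20, bounds=[0,20]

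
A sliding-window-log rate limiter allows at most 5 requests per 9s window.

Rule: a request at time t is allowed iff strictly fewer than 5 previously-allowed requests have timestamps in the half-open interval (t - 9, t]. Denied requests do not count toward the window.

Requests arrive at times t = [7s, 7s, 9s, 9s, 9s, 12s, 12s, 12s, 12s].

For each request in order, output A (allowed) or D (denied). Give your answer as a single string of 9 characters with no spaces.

Tracking allowed requests in the window:
  req#1 t=7s: ALLOW
  req#2 t=7s: ALLOW
  req#3 t=9s: ALLOW
  req#4 t=9s: ALLOW
  req#5 t=9s: ALLOW
  req#6 t=12s: DENY
  req#7 t=12s: DENY
  req#8 t=12s: DENY
  req#9 t=12s: DENY

Answer: AAAAADDDD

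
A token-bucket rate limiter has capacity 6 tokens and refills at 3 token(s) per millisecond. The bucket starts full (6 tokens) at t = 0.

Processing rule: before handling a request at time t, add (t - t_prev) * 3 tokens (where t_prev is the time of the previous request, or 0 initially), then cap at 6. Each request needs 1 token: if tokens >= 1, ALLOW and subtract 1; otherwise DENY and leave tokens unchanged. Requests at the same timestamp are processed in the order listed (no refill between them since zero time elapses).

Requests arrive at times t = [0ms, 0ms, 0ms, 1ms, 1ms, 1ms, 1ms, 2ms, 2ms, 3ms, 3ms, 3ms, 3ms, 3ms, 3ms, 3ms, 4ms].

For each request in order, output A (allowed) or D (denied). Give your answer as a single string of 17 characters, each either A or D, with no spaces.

Answer: AAAAAAAAAAAAAAADA

Derivation:
Simulating step by step:
  req#1 t=0ms: ALLOW
  req#2 t=0ms: ALLOW
  req#3 t=0ms: ALLOW
  req#4 t=1ms: ALLOW
  req#5 t=1ms: ALLOW
  req#6 t=1ms: ALLOW
  req#7 t=1ms: ALLOW
  req#8 t=2ms: ALLOW
  req#9 t=2ms: ALLOW
  req#10 t=3ms: ALLOW
  req#11 t=3ms: ALLOW
  req#12 t=3ms: ALLOW
  req#13 t=3ms: ALLOW
  req#14 t=3ms: ALLOW
  req#15 t=3ms: ALLOW
  req#16 t=3ms: DENY
  req#17 t=4ms: ALLOW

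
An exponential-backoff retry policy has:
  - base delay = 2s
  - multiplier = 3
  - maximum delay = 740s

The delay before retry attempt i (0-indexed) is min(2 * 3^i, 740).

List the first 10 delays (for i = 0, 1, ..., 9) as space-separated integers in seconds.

Computing each delay:
  i=0: min(2*3^0, 740) = 2
  i=1: min(2*3^1, 740) = 6
  i=2: min(2*3^2, 740) = 18
  i=3: min(2*3^3, 740) = 54
  i=4: min(2*3^4, 740) = 162
  i=5: min(2*3^5, 740) = 486
  i=6: min(2*3^6, 740) = 740
  i=7: min(2*3^7, 740) = 740
  i=8: min(2*3^8, 740) = 740
  i=9: min(2*3^9, 740) = 740

Answer: 2 6 18 54 162 486 740 740 740 740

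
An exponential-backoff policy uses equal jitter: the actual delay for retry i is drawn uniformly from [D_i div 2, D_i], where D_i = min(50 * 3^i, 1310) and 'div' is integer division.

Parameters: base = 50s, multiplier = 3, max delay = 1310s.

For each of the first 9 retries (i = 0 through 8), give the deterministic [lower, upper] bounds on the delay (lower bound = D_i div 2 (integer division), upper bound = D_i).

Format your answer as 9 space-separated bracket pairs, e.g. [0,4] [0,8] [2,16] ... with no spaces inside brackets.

Answer: [25,50] [75,150] [225,450] [655,1310] [655,1310] [655,1310] [655,1310] [655,1310] [655,1310]

Derivation:
Computing bounds per retry:
  i=0: D_i=min(50*3^0,1310)=50, bounds=[25,50]
  i=1: D_i=min(50*3^1,1310)=150, bounds=[75,150]
  i=2: D_i=min(50*3^2,1310)=450, bounds=[225,450]
  i=3: D_i=min(50*3^3,1310)=1310, bounds=[655,1310]
  i=4: D_i=min(50*3^4,1310)=1310, bounds=[655,1310]
  i=5: D_i=min(50*3^5,1310)=1310, bounds=[655,1310]
  i=6: D_i=min(50*3^6,1310)=1310, bounds=[655,1310]
  i=7: D_i=min(50*3^7,1310)=1310, bounds=[655,1310]
  i=8: D_i=min(50*3^8,1310)=1310, bounds=[655,1310]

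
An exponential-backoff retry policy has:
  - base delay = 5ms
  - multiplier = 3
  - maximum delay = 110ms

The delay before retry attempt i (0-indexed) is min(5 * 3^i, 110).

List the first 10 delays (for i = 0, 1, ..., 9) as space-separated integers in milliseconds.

Computing each delay:
  i=0: min(5*3^0, 110) = 5
  i=1: min(5*3^1, 110) = 15
  i=2: min(5*3^2, 110) = 45
  i=3: min(5*3^3, 110) = 110
  i=4: min(5*3^4, 110) = 110
  i=5: min(5*3^5, 110) = 110
  i=6: min(5*3^6, 110) = 110
  i=7: min(5*3^7, 110) = 110
  i=8: min(5*3^8, 110) = 110
  i=9: min(5*3^9, 110) = 110

Answer: 5 15 45 110 110 110 110 110 110 110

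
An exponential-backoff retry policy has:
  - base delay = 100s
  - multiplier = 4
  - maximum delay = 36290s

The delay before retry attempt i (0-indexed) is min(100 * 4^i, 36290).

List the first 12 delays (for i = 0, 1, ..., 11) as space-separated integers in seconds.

Computing each delay:
  i=0: min(100*4^0, 36290) = 100
  i=1: min(100*4^1, 36290) = 400
  i=2: min(100*4^2, 36290) = 1600
  i=3: min(100*4^3, 36290) = 6400
  i=4: min(100*4^4, 36290) = 25600
  i=5: min(100*4^5, 36290) = 36290
  i=6: min(100*4^6, 36290) = 36290
  i=7: min(100*4^7, 36290) = 36290
  i=8: min(100*4^8, 36290) = 36290
  i=9: min(100*4^9, 36290) = 36290
  i=10: min(100*4^10, 36290) = 36290
  i=11: min(100*4^11, 36290) = 36290

Answer: 100 400 1600 6400 25600 36290 36290 36290 36290 36290 36290 36290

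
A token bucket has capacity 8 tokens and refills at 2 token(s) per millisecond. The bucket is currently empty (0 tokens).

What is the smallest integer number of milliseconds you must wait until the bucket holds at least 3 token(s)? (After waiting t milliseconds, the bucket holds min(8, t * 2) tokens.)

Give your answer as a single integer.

Answer: 2

Derivation:
Need t * 2 >= 3, so t >= 3/2.
Smallest integer t = ceil(3/2) = 2.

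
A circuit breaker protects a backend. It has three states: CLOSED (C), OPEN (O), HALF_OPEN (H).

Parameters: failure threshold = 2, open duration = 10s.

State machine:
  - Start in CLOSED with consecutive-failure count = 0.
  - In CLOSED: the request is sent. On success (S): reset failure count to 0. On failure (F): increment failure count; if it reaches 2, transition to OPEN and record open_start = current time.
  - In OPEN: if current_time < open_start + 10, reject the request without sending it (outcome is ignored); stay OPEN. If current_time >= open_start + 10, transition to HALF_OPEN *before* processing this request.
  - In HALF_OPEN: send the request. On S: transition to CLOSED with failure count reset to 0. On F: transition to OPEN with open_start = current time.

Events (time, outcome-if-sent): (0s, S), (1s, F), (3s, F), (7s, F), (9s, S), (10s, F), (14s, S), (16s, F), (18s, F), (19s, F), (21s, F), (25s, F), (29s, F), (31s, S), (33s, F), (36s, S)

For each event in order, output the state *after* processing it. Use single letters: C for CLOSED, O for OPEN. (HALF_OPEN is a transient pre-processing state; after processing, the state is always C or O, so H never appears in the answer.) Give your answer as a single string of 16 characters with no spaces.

Answer: CCOOOOCCOOOOOOOO

Derivation:
State after each event:
  event#1 t=0s outcome=S: state=CLOSED
  event#2 t=1s outcome=F: state=CLOSED
  event#3 t=3s outcome=F: state=OPEN
  event#4 t=7s outcome=F: state=OPEN
  event#5 t=9s outcome=S: state=OPEN
  event#6 t=10s outcome=F: state=OPEN
  event#7 t=14s outcome=S: state=CLOSED
  event#8 t=16s outcome=F: state=CLOSED
  event#9 t=18s outcome=F: state=OPEN
  event#10 t=19s outcome=F: state=OPEN
  event#11 t=21s outcome=F: state=OPEN
  event#12 t=25s outcome=F: state=OPEN
  event#13 t=29s outcome=F: state=OPEN
  event#14 t=31s outcome=S: state=OPEN
  event#15 t=33s outcome=F: state=OPEN
  event#16 t=36s outcome=S: state=OPEN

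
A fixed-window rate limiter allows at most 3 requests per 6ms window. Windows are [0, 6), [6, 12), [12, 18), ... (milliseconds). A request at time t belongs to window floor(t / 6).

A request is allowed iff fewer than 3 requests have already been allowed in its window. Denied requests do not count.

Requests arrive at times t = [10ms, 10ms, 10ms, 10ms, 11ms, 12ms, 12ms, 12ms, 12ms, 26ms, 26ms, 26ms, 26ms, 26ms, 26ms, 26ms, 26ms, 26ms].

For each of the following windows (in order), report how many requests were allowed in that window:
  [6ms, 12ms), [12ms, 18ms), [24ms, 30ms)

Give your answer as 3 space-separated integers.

Answer: 3 3 3

Derivation:
Processing requests:
  req#1 t=10ms (window 1): ALLOW
  req#2 t=10ms (window 1): ALLOW
  req#3 t=10ms (window 1): ALLOW
  req#4 t=10ms (window 1): DENY
  req#5 t=11ms (window 1): DENY
  req#6 t=12ms (window 2): ALLOW
  req#7 t=12ms (window 2): ALLOW
  req#8 t=12ms (window 2): ALLOW
  req#9 t=12ms (window 2): DENY
  req#10 t=26ms (window 4): ALLOW
  req#11 t=26ms (window 4): ALLOW
  req#12 t=26ms (window 4): ALLOW
  req#13 t=26ms (window 4): DENY
  req#14 t=26ms (window 4): DENY
  req#15 t=26ms (window 4): DENY
  req#16 t=26ms (window 4): DENY
  req#17 t=26ms (window 4): DENY
  req#18 t=26ms (window 4): DENY

Allowed counts by window: 3 3 3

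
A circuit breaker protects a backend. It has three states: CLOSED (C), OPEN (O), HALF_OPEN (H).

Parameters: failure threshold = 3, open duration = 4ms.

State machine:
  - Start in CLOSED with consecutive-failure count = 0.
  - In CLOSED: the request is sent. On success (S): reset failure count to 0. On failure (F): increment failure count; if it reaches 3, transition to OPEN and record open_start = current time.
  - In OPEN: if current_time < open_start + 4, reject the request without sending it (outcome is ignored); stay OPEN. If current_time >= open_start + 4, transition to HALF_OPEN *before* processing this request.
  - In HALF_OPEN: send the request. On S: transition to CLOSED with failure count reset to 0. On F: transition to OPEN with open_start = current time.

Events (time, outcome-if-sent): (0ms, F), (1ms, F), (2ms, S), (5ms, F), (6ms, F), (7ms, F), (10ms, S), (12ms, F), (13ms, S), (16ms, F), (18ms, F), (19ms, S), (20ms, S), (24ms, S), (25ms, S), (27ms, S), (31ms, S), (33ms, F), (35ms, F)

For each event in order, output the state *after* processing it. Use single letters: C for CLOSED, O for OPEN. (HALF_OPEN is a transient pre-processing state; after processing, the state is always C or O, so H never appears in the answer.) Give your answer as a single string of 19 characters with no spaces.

State after each event:
  event#1 t=0ms outcome=F: state=CLOSED
  event#2 t=1ms outcome=F: state=CLOSED
  event#3 t=2ms outcome=S: state=CLOSED
  event#4 t=5ms outcome=F: state=CLOSED
  event#5 t=6ms outcome=F: state=CLOSED
  event#6 t=7ms outcome=F: state=OPEN
  event#7 t=10ms outcome=S: state=OPEN
  event#8 t=12ms outcome=F: state=OPEN
  event#9 t=13ms outcome=S: state=OPEN
  event#10 t=16ms outcome=F: state=OPEN
  event#11 t=18ms outcome=F: state=OPEN
  event#12 t=19ms outcome=S: state=OPEN
  event#13 t=20ms outcome=S: state=CLOSED
  event#14 t=24ms outcome=S: state=CLOSED
  event#15 t=25ms outcome=S: state=CLOSED
  event#16 t=27ms outcome=S: state=CLOSED
  event#17 t=31ms outcome=S: state=CLOSED
  event#18 t=33ms outcome=F: state=CLOSED
  event#19 t=35ms outcome=F: state=CLOSED

Answer: CCCCCOOOOOOOCCCCCCC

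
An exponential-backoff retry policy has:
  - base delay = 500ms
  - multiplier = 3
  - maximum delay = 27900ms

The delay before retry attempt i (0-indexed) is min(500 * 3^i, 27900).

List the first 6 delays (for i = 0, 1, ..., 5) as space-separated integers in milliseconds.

Answer: 500 1500 4500 13500 27900 27900

Derivation:
Computing each delay:
  i=0: min(500*3^0, 27900) = 500
  i=1: min(500*3^1, 27900) = 1500
  i=2: min(500*3^2, 27900) = 4500
  i=3: min(500*3^3, 27900) = 13500
  i=4: min(500*3^4, 27900) = 27900
  i=5: min(500*3^5, 27900) = 27900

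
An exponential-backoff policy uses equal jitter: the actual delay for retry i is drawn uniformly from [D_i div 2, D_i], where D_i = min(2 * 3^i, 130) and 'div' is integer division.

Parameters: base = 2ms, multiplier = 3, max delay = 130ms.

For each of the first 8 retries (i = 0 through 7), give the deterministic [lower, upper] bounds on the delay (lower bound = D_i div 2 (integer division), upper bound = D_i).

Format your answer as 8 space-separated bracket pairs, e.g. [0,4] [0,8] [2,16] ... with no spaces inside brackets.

Answer: [1,2] [3,6] [9,18] [27,54] [65,130] [65,130] [65,130] [65,130]

Derivation:
Computing bounds per retry:
  i=0: D_i=min(2*3^0,130)=2, bounds=[1,2]
  i=1: D_i=min(2*3^1,130)=6, bounds=[3,6]
  i=2: D_i=min(2*3^2,130)=18, bounds=[9,18]
  i=3: D_i=min(2*3^3,130)=54, bounds=[27,54]
  i=4: D_i=min(2*3^4,130)=130, bounds=[65,130]
  i=5: D_i=min(2*3^5,130)=130, bounds=[65,130]
  i=6: D_i=min(2*3^6,130)=130, bounds=[65,130]
  i=7: D_i=min(2*3^7,130)=130, bounds=[65,130]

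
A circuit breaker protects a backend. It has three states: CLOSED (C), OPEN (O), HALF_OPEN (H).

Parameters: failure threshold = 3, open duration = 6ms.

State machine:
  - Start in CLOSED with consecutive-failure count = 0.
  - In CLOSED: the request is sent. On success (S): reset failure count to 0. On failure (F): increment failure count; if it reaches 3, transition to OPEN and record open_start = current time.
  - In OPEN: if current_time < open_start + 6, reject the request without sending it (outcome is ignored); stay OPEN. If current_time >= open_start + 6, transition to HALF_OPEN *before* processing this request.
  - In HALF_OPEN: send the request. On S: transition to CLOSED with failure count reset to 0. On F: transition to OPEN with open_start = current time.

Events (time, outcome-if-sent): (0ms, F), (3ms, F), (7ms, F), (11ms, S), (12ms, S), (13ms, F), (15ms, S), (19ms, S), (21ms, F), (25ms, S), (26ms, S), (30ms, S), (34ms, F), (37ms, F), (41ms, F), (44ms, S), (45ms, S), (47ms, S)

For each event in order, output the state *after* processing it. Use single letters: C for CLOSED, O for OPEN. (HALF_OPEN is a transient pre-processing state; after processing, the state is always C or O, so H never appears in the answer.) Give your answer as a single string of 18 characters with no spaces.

State after each event:
  event#1 t=0ms outcome=F: state=CLOSED
  event#2 t=3ms outcome=F: state=CLOSED
  event#3 t=7ms outcome=F: state=OPEN
  event#4 t=11ms outcome=S: state=OPEN
  event#5 t=12ms outcome=S: state=OPEN
  event#6 t=13ms outcome=F: state=OPEN
  event#7 t=15ms outcome=S: state=OPEN
  event#8 t=19ms outcome=S: state=CLOSED
  event#9 t=21ms outcome=F: state=CLOSED
  event#10 t=25ms outcome=S: state=CLOSED
  event#11 t=26ms outcome=S: state=CLOSED
  event#12 t=30ms outcome=S: state=CLOSED
  event#13 t=34ms outcome=F: state=CLOSED
  event#14 t=37ms outcome=F: state=CLOSED
  event#15 t=41ms outcome=F: state=OPEN
  event#16 t=44ms outcome=S: state=OPEN
  event#17 t=45ms outcome=S: state=OPEN
  event#18 t=47ms outcome=S: state=CLOSED

Answer: CCOOOOOCCCCCCCOOOC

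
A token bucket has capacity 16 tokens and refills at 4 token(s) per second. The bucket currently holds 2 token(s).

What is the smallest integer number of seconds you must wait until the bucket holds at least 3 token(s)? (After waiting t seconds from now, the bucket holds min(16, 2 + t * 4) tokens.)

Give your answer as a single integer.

Answer: 1

Derivation:
Need 2 + t * 4 >= 3, so t >= 1/4.
Smallest integer t = ceil(1/4) = 1.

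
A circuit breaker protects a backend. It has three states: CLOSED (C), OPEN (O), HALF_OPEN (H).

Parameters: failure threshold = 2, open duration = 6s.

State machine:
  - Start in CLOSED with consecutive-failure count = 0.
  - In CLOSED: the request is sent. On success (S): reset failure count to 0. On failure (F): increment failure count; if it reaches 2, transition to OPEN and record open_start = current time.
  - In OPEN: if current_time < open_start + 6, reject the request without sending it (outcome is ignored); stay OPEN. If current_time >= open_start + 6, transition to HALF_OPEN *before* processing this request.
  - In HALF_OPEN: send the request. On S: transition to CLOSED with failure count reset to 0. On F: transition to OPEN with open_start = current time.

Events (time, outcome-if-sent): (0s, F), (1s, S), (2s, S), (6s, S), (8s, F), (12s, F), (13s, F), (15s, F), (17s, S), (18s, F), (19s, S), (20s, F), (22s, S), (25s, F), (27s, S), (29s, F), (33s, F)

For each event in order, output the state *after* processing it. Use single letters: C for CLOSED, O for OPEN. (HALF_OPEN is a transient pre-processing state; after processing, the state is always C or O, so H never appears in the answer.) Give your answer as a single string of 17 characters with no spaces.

State after each event:
  event#1 t=0s outcome=F: state=CLOSED
  event#2 t=1s outcome=S: state=CLOSED
  event#3 t=2s outcome=S: state=CLOSED
  event#4 t=6s outcome=S: state=CLOSED
  event#5 t=8s outcome=F: state=CLOSED
  event#6 t=12s outcome=F: state=OPEN
  event#7 t=13s outcome=F: state=OPEN
  event#8 t=15s outcome=F: state=OPEN
  event#9 t=17s outcome=S: state=OPEN
  event#10 t=18s outcome=F: state=OPEN
  event#11 t=19s outcome=S: state=OPEN
  event#12 t=20s outcome=F: state=OPEN
  event#13 t=22s outcome=S: state=OPEN
  event#14 t=25s outcome=F: state=OPEN
  event#15 t=27s outcome=S: state=OPEN
  event#16 t=29s outcome=F: state=OPEN
  event#17 t=33s outcome=F: state=OPEN

Answer: CCCCCOOOOOOOOOOOO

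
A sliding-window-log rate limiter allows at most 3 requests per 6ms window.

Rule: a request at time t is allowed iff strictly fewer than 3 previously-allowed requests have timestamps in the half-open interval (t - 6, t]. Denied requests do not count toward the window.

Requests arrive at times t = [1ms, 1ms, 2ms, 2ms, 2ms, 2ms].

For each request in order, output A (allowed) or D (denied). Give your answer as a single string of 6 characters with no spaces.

Tracking allowed requests in the window:
  req#1 t=1ms: ALLOW
  req#2 t=1ms: ALLOW
  req#3 t=2ms: ALLOW
  req#4 t=2ms: DENY
  req#5 t=2ms: DENY
  req#6 t=2ms: DENY

Answer: AAADDD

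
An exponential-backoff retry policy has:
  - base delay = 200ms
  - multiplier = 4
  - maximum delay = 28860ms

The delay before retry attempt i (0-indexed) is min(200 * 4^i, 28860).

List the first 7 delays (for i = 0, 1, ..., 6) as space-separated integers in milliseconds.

Computing each delay:
  i=0: min(200*4^0, 28860) = 200
  i=1: min(200*4^1, 28860) = 800
  i=2: min(200*4^2, 28860) = 3200
  i=3: min(200*4^3, 28860) = 12800
  i=4: min(200*4^4, 28860) = 28860
  i=5: min(200*4^5, 28860) = 28860
  i=6: min(200*4^6, 28860) = 28860

Answer: 200 800 3200 12800 28860 28860 28860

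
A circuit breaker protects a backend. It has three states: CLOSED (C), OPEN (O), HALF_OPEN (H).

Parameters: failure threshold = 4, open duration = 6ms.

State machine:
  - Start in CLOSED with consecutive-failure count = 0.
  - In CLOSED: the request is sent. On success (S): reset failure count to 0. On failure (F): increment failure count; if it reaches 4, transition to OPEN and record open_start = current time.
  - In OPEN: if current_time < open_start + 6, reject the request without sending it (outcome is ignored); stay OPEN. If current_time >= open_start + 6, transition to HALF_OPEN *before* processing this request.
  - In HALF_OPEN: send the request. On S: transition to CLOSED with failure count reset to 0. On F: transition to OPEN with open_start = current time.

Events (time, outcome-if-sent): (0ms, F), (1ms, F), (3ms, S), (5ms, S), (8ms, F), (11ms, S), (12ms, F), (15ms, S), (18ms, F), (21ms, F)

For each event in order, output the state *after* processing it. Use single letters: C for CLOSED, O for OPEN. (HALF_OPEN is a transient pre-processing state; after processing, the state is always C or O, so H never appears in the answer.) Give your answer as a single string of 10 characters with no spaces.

Answer: CCCCCCCCCC

Derivation:
State after each event:
  event#1 t=0ms outcome=F: state=CLOSED
  event#2 t=1ms outcome=F: state=CLOSED
  event#3 t=3ms outcome=S: state=CLOSED
  event#4 t=5ms outcome=S: state=CLOSED
  event#5 t=8ms outcome=F: state=CLOSED
  event#6 t=11ms outcome=S: state=CLOSED
  event#7 t=12ms outcome=F: state=CLOSED
  event#8 t=15ms outcome=S: state=CLOSED
  event#9 t=18ms outcome=F: state=CLOSED
  event#10 t=21ms outcome=F: state=CLOSED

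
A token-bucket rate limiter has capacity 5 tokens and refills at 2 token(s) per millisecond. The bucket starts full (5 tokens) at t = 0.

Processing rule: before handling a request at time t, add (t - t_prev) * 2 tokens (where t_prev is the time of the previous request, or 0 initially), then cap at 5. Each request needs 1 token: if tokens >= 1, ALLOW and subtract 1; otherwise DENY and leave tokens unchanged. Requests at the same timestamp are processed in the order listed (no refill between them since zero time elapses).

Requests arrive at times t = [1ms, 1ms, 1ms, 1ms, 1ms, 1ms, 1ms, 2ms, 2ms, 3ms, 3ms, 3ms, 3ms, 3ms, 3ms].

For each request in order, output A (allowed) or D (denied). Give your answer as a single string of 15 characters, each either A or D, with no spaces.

Answer: AAAAADDAAAADDDD

Derivation:
Simulating step by step:
  req#1 t=1ms: ALLOW
  req#2 t=1ms: ALLOW
  req#3 t=1ms: ALLOW
  req#4 t=1ms: ALLOW
  req#5 t=1ms: ALLOW
  req#6 t=1ms: DENY
  req#7 t=1ms: DENY
  req#8 t=2ms: ALLOW
  req#9 t=2ms: ALLOW
  req#10 t=3ms: ALLOW
  req#11 t=3ms: ALLOW
  req#12 t=3ms: DENY
  req#13 t=3ms: DENY
  req#14 t=3ms: DENY
  req#15 t=3ms: DENY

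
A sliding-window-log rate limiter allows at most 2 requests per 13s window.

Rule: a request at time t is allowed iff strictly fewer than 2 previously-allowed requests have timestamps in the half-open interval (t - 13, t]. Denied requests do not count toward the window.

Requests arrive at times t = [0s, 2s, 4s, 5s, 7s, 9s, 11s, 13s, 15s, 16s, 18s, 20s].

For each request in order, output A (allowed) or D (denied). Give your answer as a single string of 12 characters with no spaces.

Tracking allowed requests in the window:
  req#1 t=0s: ALLOW
  req#2 t=2s: ALLOW
  req#3 t=4s: DENY
  req#4 t=5s: DENY
  req#5 t=7s: DENY
  req#6 t=9s: DENY
  req#7 t=11s: DENY
  req#8 t=13s: ALLOW
  req#9 t=15s: ALLOW
  req#10 t=16s: DENY
  req#11 t=18s: DENY
  req#12 t=20s: DENY

Answer: AADDDDDAADDD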